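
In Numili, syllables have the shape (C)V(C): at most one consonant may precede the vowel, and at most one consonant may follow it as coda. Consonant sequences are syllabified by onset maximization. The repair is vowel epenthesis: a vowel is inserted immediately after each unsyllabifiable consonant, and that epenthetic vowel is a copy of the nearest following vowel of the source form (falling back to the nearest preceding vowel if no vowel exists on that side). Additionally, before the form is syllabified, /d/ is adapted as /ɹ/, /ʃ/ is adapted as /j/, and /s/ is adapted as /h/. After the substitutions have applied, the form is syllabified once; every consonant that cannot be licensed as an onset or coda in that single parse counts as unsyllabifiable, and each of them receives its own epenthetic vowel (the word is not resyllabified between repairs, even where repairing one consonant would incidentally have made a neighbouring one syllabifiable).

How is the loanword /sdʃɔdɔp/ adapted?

hɔɹɔjɔɹɔp

Substitution: /s/ → /h/, /d/ → /ɹ/, /ʃ/ → /j/, giving /hɹjɔɹɔp/.
The consonants /h/, /ɹ/ cannot be parsed into a legal (C)V(C) syllable (at most one coda consonant is licensed; onsets are limited to one consonant).
Inserting the epenthetic vowel yields /h/ → /hɔ/, /ɹ/ → /ɹɔ/.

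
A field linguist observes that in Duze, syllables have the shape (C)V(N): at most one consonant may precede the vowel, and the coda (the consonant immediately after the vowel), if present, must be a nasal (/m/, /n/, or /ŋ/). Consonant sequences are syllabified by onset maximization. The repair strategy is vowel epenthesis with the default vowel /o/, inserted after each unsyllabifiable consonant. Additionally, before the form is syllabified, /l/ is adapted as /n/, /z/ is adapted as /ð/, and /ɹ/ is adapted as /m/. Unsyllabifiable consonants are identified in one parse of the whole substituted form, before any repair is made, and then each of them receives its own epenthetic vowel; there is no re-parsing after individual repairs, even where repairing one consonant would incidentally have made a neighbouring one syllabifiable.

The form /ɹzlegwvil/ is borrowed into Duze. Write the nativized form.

moðonegowovin

Substitution: /ɹ/ → /m/, /z/ → /ð/, /l/ → /n/, giving /mðnegwvin/.
Under (C)V(N), the unsyllabifiable consonants are /m/, /ð/, /g/, /w/ (only a nasal (/m/, /n/, or /ŋ/) is licensed in coda position; onsets are limited to one consonant).
Epenthesis after each stranded consonant: /m/ → /mo/, /ð/ → /ðo/, /g/ → /go/, /w/ → /wo/.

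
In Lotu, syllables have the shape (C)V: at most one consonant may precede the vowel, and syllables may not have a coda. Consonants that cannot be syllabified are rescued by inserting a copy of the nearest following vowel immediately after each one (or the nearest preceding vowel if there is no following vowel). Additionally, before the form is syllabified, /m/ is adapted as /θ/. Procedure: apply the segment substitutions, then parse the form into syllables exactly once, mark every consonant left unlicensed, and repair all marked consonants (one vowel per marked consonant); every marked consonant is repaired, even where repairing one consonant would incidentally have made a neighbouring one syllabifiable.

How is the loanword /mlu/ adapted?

θulu

Substitution: /m/ → /θ/, giving /θlu/.
Under (C)V, the unsyllabifiable consonants are /θ/ (no codas are permitted; onsets are limited to one consonant).
Inserting the epenthetic vowel yields /θ/ → /θu/.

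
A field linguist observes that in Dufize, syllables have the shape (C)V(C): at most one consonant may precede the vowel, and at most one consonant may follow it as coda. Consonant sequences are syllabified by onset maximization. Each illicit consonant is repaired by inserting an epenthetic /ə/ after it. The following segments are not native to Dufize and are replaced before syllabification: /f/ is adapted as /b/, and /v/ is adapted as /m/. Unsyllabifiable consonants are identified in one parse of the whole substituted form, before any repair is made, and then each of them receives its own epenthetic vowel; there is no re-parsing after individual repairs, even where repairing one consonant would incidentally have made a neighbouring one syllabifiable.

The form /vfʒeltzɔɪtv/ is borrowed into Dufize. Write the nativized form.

Substitution: /v/ → /m/, /f/ → /b/, giving /mbʒeltzɔɪtm/.
Under (C)V(C), the unsyllabifiable consonants are /m/, /b/, /t/, /m/ (at most one coda consonant is licensed; onsets are limited to one consonant).
Epenthesis after each stranded consonant: /m/ → /mə/, /b/ → /bə/, /t/ → /tə/, /m/ → /mə/.

məbəʒeltəzɔɪtmə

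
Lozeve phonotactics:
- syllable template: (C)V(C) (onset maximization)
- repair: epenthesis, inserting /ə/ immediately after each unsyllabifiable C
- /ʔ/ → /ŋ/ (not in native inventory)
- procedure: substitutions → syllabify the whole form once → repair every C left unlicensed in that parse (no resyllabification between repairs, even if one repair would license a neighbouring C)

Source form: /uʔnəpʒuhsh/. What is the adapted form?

uŋnəpʒuhsəhə

Substitution: /ʔ/ → /ŋ/, giving /uŋnəpʒuhsh/.
Under (C)V(C), the unsyllabifiable consonants are /s/, /h/ (at most one coda consonant is licensed; onsets are limited to one consonant).
Each unlicensed consonant becomes the onset of a new syllable: /s/ → /sə/, /h/ → /hə/.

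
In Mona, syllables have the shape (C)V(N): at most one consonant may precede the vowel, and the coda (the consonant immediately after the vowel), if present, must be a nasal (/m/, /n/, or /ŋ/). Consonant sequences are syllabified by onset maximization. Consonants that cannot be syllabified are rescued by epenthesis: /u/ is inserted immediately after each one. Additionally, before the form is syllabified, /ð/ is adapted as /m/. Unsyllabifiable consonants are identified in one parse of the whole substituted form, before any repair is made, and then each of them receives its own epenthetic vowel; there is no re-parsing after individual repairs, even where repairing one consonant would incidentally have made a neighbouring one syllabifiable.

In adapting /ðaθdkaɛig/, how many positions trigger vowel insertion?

3

After substitution the input is /maθdkaɛig/.
The unsyllabifiable consonants are /θ/, /d/, /g/; each receives one epenthetic vowel.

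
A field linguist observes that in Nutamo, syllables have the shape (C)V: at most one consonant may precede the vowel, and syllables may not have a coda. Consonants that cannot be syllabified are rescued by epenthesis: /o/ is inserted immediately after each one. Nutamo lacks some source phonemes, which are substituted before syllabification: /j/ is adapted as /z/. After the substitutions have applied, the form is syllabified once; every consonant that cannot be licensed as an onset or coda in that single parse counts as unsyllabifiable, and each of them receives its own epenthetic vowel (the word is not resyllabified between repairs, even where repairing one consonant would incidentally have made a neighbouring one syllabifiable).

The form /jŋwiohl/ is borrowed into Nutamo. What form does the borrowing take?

zoŋowioholo

Substitution: /j/ → /z/, giving /zŋwiohl/.
The consonants /z/, /ŋ/, /h/, /l/ cannot be parsed into a legal (C)V syllable (no codas are permitted; onsets are limited to one consonant).
Inserting the epenthetic vowel yields /z/ → /zo/, /ŋ/ → /ŋo/, /h/ → /ho/, /l/ → /lo/.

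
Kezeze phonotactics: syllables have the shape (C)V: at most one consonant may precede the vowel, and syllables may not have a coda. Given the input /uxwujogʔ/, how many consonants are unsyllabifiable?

Under (C)V, the unsyllabifiable consonants are /x/, /g/, /ʔ/ (no codas are permitted; onsets are limited to one consonant).

3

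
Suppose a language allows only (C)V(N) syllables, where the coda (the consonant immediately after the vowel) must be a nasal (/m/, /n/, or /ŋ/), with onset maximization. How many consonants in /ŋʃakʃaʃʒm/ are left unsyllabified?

The consonants /ŋ/, /k/, /ʃ/, /ʒ/, /m/ cannot be parsed into a legal (C)V(N) syllable (only a nasal (/m/, /n/, or /ŋ/) is licensed in coda position; onsets are limited to one consonant).

5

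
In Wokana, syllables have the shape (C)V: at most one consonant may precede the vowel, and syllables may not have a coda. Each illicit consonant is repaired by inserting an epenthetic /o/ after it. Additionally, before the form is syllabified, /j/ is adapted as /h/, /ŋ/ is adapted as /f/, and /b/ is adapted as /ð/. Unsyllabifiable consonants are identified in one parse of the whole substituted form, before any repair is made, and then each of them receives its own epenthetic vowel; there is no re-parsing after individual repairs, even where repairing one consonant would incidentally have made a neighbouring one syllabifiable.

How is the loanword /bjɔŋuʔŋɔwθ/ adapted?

ðohɔfuʔofɔwoθo

Substitution: /b/ → /ð/, /j/ → /h/, /ŋ/ → /f/, giving /ðhɔfuʔfɔwθ/.
Under (C)V, the unsyllabifiable consonants are /ð/, /ʔ/, /w/, /θ/ (no codas are permitted; onsets are limited to one consonant).
Inserting the epenthetic vowel yields /ð/ → /ðo/, /ʔ/ → /ʔo/, /w/ → /wo/, /θ/ → /θo/.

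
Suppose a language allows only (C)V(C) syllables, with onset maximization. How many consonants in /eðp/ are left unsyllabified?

1

Under (C)V(C), the unsyllabifiable consonants are /p/ (at most one coda consonant is licensed; onsets are limited to one consonant).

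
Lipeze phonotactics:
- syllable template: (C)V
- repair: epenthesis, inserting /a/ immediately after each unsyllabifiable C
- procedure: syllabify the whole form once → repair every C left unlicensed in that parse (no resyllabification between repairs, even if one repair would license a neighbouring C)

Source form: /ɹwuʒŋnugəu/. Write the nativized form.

ɹawuʒaŋanugəu

Under (C)V, the unsyllabifiable consonants are /ɹ/, /ʒ/, /ŋ/ (no codas are permitted; onsets are limited to one consonant).
Each unlicensed consonant becomes the onset of a new syllable: /ɹ/ → /ɹa/, /ʒ/ → /ʒa/, /ŋ/ → /ŋa/.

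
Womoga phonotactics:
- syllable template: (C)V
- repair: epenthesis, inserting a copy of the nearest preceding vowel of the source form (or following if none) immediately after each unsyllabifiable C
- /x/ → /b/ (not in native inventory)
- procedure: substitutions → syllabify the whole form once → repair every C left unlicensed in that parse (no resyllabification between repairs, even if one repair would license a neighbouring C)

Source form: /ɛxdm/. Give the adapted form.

ɛbɛdɛmɛ

Substitution: /x/ → /b/, giving /ɛbdm/.
The consonants /b/, /d/, /m/ cannot be parsed into a legal (C)V syllable (no codas are permitted; onsets are limited to one consonant).
Inserting the epenthetic vowel yields /b/ → /bɛ/, /d/ → /dɛ/, /m/ → /mɛ/.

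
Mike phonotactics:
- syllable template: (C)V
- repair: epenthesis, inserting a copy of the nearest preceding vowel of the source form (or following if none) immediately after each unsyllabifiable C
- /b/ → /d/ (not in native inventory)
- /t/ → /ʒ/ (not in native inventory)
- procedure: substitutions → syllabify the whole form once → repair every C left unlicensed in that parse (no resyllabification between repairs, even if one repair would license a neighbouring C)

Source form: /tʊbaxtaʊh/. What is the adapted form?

Substitution: /t/ → /ʒ/, /b/ → /d/, giving /ʒʊdaxʒaʊh/.
The consonants /x/, /h/ cannot be parsed into a legal (C)V syllable (no codas are permitted; onsets are limited to one consonant).
Each unlicensed consonant becomes the onset of a new syllable: /x/ → /xa/, /h/ → /hʊ/.

ʒʊdaxaʒaʊhʊ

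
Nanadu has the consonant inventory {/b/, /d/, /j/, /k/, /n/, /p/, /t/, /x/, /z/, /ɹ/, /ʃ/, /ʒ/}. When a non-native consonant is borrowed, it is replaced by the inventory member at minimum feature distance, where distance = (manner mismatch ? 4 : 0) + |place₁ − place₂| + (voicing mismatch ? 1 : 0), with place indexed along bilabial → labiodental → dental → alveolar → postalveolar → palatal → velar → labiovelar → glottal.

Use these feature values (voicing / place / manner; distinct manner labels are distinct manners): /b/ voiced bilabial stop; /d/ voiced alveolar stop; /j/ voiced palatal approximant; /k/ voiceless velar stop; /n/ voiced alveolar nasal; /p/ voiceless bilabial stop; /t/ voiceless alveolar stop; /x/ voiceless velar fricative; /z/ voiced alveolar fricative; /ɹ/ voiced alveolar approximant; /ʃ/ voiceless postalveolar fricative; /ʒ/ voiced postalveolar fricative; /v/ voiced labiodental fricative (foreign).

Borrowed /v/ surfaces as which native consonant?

/z/ is closest: same manner (fricative), place distance 2 (labiodental→alveolar), same voicing; total 2. Next closest is /ʒ/ at distance 3.

z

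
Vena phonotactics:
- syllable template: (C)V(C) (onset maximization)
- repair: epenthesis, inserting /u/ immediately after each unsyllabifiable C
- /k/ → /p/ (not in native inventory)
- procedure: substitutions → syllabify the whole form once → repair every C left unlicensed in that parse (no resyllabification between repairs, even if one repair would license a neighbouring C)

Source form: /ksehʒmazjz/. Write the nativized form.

pusehʒumazjuzu

Substitution: /k/ → /p/, giving /psehʒmazjz/.
Under (C)V(C), the unsyllabifiable consonants are /p/, /ʒ/, /j/, /z/ (at most one coda consonant is licensed; onsets are limited to one consonant).
Each unlicensed consonant becomes the onset of a new syllable: /p/ → /pu/, /ʒ/ → /ʒu/, /j/ → /ju/, /z/ → /zu/.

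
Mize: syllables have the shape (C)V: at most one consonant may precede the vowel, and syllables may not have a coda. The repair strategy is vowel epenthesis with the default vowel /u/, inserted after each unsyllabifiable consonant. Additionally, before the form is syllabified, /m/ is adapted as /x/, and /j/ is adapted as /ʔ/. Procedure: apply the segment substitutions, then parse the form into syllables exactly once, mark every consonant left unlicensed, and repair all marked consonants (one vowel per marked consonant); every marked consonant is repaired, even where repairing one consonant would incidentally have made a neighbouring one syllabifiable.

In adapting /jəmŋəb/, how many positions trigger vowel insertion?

2

After substitution the input is /ʔəxŋəb/.
The unsyllabifiable consonants are /x/, /b/; each receives one epenthetic vowel.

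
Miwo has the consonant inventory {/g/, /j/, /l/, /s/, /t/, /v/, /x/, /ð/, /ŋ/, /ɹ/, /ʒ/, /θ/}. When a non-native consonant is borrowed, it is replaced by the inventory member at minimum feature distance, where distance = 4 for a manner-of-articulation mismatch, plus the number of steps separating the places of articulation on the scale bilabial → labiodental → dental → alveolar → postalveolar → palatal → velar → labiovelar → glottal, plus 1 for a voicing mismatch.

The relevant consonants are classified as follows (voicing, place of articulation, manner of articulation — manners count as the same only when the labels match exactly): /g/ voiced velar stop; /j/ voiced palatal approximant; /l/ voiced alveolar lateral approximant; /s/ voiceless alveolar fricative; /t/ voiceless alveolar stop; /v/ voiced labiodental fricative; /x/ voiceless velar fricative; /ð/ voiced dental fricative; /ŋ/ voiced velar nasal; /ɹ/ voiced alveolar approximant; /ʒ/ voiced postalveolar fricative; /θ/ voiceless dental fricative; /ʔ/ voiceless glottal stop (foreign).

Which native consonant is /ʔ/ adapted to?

/g/ is closest: same manner (stop), place distance 2 (glottal→velar), voicing differs (+1); total 3. Next closest is /t/ at distance 5.

g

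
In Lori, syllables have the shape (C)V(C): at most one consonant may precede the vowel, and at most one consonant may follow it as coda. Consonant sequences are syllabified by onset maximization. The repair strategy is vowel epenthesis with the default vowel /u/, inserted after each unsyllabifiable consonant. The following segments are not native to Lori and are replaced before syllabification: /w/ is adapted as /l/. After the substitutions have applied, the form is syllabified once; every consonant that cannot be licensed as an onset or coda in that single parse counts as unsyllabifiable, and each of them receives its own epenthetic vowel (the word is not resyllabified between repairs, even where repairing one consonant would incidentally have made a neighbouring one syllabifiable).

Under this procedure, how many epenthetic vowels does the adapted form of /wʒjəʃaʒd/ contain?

3

After substitution the input is /lʒjəʃaʒd/.
The unsyllabifiable consonants are /l/, /ʒ/, /d/; each receives one epenthetic vowel.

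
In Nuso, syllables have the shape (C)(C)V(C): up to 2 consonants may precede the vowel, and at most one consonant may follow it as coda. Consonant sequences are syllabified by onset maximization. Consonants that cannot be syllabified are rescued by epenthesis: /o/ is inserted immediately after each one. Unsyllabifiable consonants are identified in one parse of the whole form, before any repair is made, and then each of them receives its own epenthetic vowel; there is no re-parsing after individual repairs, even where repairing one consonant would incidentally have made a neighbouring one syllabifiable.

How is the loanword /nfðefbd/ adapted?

The consonants /n/, /b/, /d/ cannot be parsed into a legal (C)(C)V(C) syllable (at most one coda consonant is licensed; onsets may contain at most 2 consonants).
Inserting the epenthetic vowel yields /n/ → /no/, /b/ → /bo/, /d/ → /do/.

nofðefbodo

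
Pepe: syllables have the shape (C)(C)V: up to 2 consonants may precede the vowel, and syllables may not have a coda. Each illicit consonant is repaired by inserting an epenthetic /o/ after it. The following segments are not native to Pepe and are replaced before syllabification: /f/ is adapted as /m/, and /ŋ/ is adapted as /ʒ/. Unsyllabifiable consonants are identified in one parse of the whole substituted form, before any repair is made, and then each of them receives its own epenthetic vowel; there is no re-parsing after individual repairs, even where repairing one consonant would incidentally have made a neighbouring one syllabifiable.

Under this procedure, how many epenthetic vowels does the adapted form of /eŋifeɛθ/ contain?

After substitution the input is /eʒimeɛθ/.
The unsyllabifiable consonants are /θ/; each receives one epenthetic vowel.

1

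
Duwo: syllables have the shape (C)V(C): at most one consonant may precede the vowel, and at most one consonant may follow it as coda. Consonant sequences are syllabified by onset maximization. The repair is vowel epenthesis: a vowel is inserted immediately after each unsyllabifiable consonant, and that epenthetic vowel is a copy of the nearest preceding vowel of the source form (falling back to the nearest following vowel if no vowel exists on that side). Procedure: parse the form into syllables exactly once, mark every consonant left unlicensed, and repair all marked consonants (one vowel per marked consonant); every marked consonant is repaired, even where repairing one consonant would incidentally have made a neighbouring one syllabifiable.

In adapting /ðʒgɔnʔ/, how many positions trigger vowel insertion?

The unsyllabifiable consonants are /ð/, /ʒ/, /ʔ/; each receives one epenthetic vowel.

3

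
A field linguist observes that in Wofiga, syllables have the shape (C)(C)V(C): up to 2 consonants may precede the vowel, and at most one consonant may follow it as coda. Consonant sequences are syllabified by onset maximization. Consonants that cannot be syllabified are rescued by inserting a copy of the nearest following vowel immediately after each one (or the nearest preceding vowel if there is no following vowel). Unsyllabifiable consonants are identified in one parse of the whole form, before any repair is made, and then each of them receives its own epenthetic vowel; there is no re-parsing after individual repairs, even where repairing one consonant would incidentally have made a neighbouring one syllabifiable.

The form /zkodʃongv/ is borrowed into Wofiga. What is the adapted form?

zkodʃongovo

The consonants /g/, /v/ cannot be parsed into a legal (C)(C)V(C) syllable (at most one coda consonant is licensed; onsets may contain at most 2 consonants).
Epenthesis after each stranded consonant: /g/ → /go/, /v/ → /vo/.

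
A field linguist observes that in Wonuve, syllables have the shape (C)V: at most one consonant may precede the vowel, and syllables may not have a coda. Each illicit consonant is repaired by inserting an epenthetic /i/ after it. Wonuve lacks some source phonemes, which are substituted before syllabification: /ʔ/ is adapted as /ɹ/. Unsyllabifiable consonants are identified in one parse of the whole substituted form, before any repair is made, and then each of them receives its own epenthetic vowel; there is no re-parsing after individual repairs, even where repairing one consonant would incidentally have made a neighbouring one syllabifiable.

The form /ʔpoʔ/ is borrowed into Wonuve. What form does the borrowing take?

Substitution: /ʔ/ → /ɹ/, giving /ɹpoɹ/.
Under (C)V, the unsyllabifiable consonants are /ɹ/, /ɹ/ (no codas are permitted; onsets are limited to one consonant).
Epenthesis after each stranded consonant: /ɹ/ → /ɹi/, /ɹ/ → /ɹi/.

ɹipoɹi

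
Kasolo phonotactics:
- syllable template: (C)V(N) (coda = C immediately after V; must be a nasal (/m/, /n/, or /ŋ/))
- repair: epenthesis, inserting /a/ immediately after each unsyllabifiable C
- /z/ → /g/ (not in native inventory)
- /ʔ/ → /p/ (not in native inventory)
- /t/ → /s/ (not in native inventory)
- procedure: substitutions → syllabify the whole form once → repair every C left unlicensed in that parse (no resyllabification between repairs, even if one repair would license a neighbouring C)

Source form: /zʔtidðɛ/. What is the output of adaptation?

Substitution: /z/ → /g/, /ʔ/ → /p/, /t/ → /s/, giving /gpsidðɛ/.
The consonants /g/, /p/, /d/ cannot be parsed into a legal (C)V(N) syllable (only a nasal (/m/, /n/, or /ŋ/) is licensed in coda position; onsets are limited to one consonant).
Each unlicensed consonant becomes the onset of a new syllable: /g/ → /ga/, /p/ → /pa/, /d/ → /da/.

gapasidaðɛ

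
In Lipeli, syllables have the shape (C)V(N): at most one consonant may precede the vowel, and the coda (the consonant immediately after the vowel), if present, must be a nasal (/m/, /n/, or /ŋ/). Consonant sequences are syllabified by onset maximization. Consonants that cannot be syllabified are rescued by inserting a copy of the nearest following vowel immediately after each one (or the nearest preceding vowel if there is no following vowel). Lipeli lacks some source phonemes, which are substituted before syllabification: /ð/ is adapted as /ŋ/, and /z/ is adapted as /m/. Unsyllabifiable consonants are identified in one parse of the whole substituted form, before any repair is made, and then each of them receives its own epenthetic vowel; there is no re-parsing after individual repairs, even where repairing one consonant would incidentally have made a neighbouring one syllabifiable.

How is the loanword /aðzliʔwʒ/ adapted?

Substitution: /ð/ → /ŋ/, /z/ → /m/, giving /aŋmliʔwʒ/.
Under (C)V(N), the unsyllabifiable consonants are /m/, /ʔ/, /w/, /ʒ/ (only a nasal (/m/, /n/, or /ŋ/) is licensed in coda position; onsets are limited to one consonant).
Inserting the epenthetic vowel yields /m/ → /mi/, /ʔ/ → /ʔi/, /w/ → /wi/, /ʒ/ → /ʒi/.

aŋmiliʔiwiʒi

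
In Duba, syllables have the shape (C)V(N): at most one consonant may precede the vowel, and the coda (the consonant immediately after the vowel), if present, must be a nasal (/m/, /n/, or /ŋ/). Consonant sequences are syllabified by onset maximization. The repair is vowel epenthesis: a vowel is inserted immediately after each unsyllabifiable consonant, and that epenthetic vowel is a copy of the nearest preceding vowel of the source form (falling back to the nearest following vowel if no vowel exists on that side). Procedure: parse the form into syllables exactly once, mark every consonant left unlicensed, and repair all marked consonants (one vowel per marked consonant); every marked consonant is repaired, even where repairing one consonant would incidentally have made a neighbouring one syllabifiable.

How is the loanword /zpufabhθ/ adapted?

zupufabahaθa

Under (C)V(N), the unsyllabifiable consonants are /z/, /b/, /h/, /θ/ (only a nasal (/m/, /n/, or /ŋ/) is licensed in coda position; onsets are limited to one consonant).
Each unlicensed consonant becomes the onset of a new syllable: /z/ → /zu/, /b/ → /ba/, /h/ → /ha/, /θ/ → /θa/.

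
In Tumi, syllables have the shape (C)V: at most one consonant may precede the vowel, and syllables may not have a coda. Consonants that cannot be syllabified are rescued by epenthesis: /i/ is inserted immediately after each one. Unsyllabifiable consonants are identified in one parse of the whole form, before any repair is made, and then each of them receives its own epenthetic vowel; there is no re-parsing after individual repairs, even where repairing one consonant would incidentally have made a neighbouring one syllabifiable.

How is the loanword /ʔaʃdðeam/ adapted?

The consonants /ʃ/, /d/, /m/ cannot be parsed into a legal (C)V syllable (no codas are permitted; onsets are limited to one consonant).
Inserting the epenthetic vowel yields /ʃ/ → /ʃi/, /d/ → /di/, /m/ → /mi/.

ʔaʃidiðeami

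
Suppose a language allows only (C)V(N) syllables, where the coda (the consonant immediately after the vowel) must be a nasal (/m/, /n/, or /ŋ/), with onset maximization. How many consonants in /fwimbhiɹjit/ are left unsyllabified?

Syllabifying with onset maximization leaves /f/, /b/, /ɹ/, /t/ stranded (only a nasal (/m/, /n/, or /ŋ/) is licensed in coda position; onsets are limited to one consonant).

4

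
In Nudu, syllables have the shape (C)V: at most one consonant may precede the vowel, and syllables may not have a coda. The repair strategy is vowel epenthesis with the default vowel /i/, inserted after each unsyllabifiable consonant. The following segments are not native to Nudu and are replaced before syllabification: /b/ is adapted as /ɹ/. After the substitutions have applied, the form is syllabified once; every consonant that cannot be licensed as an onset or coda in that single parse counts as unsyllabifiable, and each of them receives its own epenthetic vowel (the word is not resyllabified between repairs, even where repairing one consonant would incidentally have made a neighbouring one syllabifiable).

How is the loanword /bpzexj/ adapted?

Substitution: /b/ → /ɹ/, giving /ɹpzexj/.
Syllabifying with onset maximization leaves /ɹ/, /p/, /x/, /j/ stranded (no codas are permitted; onsets are limited to one consonant).
Each unlicensed consonant becomes the onset of a new syllable: /ɹ/ → /ɹi/, /p/ → /pi/, /x/ → /xi/, /j/ → /ji/.

ɹipizexiji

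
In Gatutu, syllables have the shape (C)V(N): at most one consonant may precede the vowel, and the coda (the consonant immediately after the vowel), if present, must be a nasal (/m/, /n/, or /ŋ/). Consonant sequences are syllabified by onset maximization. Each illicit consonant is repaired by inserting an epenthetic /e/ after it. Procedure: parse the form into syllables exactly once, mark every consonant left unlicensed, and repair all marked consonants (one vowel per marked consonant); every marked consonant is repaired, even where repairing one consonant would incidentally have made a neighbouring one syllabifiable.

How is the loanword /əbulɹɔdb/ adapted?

əbuleɹɔdebe

Syllabifying with onset maximization leaves /l/, /d/, /b/ stranded (only a nasal (/m/, /n/, or /ŋ/) is licensed in coda position; onsets are limited to one consonant).
Inserting the epenthetic vowel yields /l/ → /le/, /d/ → /de/, /b/ → /be/.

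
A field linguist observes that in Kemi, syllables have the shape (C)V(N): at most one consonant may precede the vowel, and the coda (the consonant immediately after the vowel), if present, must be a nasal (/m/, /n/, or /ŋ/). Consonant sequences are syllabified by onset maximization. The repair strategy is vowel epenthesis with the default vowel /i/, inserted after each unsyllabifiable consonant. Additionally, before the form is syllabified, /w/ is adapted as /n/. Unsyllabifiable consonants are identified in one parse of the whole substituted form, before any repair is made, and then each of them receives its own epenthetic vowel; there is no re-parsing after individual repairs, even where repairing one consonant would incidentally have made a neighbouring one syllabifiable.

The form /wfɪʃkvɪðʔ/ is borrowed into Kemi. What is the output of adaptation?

Substitution: /w/ → /n/, giving /nfɪʃkvɪðʔ/.
The consonants /n/, /ʃ/, /k/, /ð/, /ʔ/ cannot be parsed into a legal (C)V(N) syllable (only a nasal (/m/, /n/, or /ŋ/) is licensed in coda position; onsets are limited to one consonant).
Epenthesis after each stranded consonant: /n/ → /ni/, /ʃ/ → /ʃi/, /k/ → /ki/, /ð/ → /ði/, /ʔ/ → /ʔi/.

nifɪʃikivɪðiʔi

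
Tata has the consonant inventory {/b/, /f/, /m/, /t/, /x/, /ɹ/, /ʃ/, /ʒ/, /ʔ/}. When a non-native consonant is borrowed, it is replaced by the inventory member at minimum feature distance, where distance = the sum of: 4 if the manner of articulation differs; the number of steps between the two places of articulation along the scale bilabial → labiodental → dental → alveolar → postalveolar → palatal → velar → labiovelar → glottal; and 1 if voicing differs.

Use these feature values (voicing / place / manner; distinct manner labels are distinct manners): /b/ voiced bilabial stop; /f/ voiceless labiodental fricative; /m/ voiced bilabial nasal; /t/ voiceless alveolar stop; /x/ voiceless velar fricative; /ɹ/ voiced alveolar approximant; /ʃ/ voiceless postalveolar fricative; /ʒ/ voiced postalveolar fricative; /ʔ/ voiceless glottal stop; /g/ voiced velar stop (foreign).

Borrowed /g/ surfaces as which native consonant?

/ʔ/ is closest: same manner (stop), place distance 2 (velar→glottal), voicing differs (+1); total 3. Next closest is /t/ at distance 4.

ʔ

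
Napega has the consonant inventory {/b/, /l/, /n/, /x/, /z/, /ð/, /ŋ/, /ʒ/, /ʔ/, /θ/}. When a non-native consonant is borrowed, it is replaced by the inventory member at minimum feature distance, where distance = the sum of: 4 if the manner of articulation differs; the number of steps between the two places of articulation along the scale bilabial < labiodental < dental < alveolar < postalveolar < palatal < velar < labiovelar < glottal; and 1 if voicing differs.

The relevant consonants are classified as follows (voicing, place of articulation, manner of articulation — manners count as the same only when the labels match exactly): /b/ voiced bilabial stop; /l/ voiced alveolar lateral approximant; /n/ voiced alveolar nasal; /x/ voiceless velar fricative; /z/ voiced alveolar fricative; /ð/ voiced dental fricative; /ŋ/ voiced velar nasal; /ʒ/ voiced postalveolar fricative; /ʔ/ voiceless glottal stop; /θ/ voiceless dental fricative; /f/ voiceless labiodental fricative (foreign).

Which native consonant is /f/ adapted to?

θ

/θ/ is closest: same manner (fricative), place distance 1 (labiodental→dental), same voicing; total 1. Next closest is /ð/ at distance 2.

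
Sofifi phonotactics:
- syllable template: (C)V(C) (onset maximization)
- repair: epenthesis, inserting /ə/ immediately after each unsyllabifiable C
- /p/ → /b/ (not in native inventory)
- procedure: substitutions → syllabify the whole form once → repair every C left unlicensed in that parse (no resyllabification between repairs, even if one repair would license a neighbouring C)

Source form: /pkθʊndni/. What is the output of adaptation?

Substitution: /p/ → /b/, giving /bkθʊndni/.
Syllabifying with onset maximization leaves /b/, /k/, /d/ stranded (at most one coda consonant is licensed; onsets are limited to one consonant).
Epenthesis after each stranded consonant: /b/ → /bə/, /k/ → /kə/, /d/ → /də/.

bəkəθʊndəni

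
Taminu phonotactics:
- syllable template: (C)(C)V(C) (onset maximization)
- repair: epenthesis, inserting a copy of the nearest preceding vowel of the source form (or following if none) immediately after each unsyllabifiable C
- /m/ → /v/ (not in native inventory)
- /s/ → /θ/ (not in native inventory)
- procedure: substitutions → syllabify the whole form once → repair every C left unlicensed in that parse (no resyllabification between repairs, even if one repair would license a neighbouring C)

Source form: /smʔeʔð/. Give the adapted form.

Substitution: /s/ → /θ/, /m/ → /v/, giving /θvʔeʔð/.
Under (C)(C)V(C), the unsyllabifiable consonants are /θ/, /ð/ (at most one coda consonant is licensed; onsets may contain at most 2 consonants).
Each unlicensed consonant becomes the onset of a new syllable: /θ/ → /θe/, /ð/ → /ðe/.

θevʔeʔðe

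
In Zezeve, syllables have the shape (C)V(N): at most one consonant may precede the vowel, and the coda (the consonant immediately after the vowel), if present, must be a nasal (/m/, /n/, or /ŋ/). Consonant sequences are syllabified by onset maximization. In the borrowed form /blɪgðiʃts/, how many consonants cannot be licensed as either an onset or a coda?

5

Under (C)V(N), the unsyllabifiable consonants are /b/, /g/, /ʃ/, /t/, /s/ (only a nasal (/m/, /n/, or /ŋ/) is licensed in coda position; onsets are limited to one consonant).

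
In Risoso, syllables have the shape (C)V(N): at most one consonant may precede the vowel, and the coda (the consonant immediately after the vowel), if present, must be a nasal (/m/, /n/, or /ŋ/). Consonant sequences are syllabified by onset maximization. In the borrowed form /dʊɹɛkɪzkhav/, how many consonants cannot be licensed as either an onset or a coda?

Under (C)V(N), the unsyllabifiable consonants are /z/, /k/, /v/ (only a nasal (/m/, /n/, or /ŋ/) is licensed in coda position; onsets are limited to one consonant).

3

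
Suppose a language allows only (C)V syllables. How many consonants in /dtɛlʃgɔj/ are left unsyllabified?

4

Syllabifying with onset maximization leaves /d/, /l/, /ʃ/, /j/ stranded (no codas are permitted; onsets are limited to one consonant).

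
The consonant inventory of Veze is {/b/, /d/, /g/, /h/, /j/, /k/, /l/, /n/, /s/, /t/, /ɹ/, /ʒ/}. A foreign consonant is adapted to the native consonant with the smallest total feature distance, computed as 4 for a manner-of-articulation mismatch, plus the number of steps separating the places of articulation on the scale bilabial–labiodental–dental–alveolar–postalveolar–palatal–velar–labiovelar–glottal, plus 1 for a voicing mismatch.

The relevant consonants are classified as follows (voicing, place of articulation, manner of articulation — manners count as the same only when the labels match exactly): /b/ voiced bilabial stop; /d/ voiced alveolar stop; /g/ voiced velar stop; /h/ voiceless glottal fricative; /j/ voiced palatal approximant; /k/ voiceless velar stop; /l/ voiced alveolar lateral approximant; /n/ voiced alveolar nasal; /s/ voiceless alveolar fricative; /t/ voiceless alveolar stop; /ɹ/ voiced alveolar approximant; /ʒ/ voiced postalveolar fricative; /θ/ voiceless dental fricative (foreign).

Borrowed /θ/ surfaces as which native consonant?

s

/s/ is closest: same manner (fricative), place distance 1 (dental→alveolar), same voicing; total 1. Next closest is /ʒ/ at distance 3.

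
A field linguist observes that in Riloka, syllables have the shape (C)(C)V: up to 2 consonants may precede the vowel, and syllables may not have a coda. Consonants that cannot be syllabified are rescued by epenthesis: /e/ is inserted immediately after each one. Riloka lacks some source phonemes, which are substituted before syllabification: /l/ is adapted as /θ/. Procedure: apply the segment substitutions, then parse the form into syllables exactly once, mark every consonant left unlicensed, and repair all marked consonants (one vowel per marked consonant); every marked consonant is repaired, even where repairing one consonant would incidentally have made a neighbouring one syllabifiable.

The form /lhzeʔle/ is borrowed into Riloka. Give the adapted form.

Substitution: /l/ → /θ/, giving /θhzeʔθe/.
The consonants /θ/ cannot be parsed into a legal (C)(C)V syllable (no codas are permitted; onsets may contain at most 2 consonants).
Inserting the epenthetic vowel yields /θ/ → /θe/.

θehzeʔθe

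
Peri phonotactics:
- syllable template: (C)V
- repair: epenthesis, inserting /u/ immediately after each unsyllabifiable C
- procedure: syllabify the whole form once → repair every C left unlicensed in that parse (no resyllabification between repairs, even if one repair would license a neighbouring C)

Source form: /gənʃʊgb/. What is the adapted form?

gənuʃʊgubu

Syllabifying with onset maximization leaves /n/, /g/, /b/ stranded (no codas are permitted; onsets are limited to one consonant).
Each unlicensed consonant becomes the onset of a new syllable: /n/ → /nu/, /g/ → /gu/, /b/ → /bu/.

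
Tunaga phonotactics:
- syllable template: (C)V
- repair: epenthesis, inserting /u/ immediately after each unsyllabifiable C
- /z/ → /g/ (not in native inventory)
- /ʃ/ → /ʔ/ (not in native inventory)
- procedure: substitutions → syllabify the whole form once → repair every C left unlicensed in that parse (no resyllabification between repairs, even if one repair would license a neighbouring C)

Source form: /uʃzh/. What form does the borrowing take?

uʔuguhu

Substitution: /ʃ/ → /ʔ/, /z/ → /g/, giving /uʔgh/.
Syllabifying with onset maximization leaves /ʔ/, /g/, /h/ stranded (no codas are permitted; onsets are limited to one consonant).
Each unlicensed consonant becomes the onset of a new syllable: /ʔ/ → /ʔu/, /g/ → /gu/, /h/ → /hu/.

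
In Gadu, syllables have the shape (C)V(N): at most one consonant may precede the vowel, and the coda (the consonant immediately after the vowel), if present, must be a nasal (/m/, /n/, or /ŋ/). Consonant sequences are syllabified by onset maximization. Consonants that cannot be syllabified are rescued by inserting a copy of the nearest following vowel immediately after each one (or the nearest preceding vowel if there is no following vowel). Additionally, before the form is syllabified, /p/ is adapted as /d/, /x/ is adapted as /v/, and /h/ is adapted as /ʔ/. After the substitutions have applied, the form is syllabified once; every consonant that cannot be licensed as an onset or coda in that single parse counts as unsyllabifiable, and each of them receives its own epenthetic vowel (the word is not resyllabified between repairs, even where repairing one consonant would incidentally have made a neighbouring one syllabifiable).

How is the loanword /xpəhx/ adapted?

Substitution: /x/ → /v/, /p/ → /d/, /h/ → /ʔ/, giving /vdəʔv/.
The consonants /v/, /ʔ/, /v/ cannot be parsed into a legal (C)V(N) syllable (only a nasal (/m/, /n/, or /ŋ/) is licensed in coda position; onsets are limited to one consonant).
Epenthesis after each stranded consonant: /v/ → /və/, /ʔ/ → /ʔə/, /v/ → /və/.

vədəʔəvə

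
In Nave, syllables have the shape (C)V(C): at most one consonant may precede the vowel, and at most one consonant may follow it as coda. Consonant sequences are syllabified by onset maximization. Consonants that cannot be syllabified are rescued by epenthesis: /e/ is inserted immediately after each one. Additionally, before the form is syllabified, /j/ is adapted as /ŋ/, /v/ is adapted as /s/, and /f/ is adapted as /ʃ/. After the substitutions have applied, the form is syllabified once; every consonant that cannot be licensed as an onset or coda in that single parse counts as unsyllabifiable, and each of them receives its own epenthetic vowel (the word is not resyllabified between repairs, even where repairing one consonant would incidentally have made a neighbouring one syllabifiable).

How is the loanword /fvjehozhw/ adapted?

Substitution: /f/ → /ʃ/, /v/ → /s/, /j/ → /ŋ/, giving /ʃsŋehozhw/.
Syllabifying with onset maximization leaves /ʃ/, /s/, /h/, /w/ stranded (at most one coda consonant is licensed; onsets are limited to one consonant).
Each unlicensed consonant becomes the onset of a new syllable: /ʃ/ → /ʃe/, /s/ → /se/, /h/ → /he/, /w/ → /we/.

ʃeseŋehozhewe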